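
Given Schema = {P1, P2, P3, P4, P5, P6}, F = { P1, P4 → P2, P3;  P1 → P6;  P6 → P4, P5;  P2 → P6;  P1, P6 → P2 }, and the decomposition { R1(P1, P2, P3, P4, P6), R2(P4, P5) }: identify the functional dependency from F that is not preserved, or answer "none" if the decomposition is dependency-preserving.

Check P6 → P4, P5: no single fragment contains all of {P4, P5, P6}, and the restricted closure of {P6} across the fragments never reaches {P4, P5}.
P1, P4 → P2, P3 is preserved.
P1 → P6 is preserved.
P2 → P6 is preserved.
P1, P6 → P2 is preserved.

P6 → P4, P5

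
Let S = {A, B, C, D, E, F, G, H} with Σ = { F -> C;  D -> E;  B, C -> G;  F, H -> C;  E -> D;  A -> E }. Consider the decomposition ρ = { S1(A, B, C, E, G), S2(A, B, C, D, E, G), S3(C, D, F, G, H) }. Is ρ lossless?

No

Chase test. Columns are A, B, C, D, E, F, G, H; row i has aⱼ where attribute j ∈ Si, else bᵢⱼ.
Initial tableau (one row per fragment):
  row 1: a1 a2 a3 b14 a5 b16 a7 b18
  row 2: a1 a2 a3 a4 a5 b26 a7 b28
  row 3: b31 b32 a3 a4 b35 a6 a7 a8
Rows 2 and 3 agree on D; apply D→E and equate their E entries.
Rows 1 and 2 agree on E; apply E→D and equate their D entries.
No row becomes fully distinguished — the join is lossy.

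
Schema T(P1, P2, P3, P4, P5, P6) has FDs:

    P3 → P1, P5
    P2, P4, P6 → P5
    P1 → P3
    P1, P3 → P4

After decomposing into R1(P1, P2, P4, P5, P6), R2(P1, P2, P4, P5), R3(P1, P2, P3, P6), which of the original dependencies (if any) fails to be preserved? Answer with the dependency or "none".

none

P3 → P1, P5: restricted closure across fragments reaches P1, P5.
P2, P4, P6 → P5 lies within R1.
P1 → P3 lies within R3.
P1, P3 → P4: restricted closure across fragments reaches P4.
Every dependency is enforceable on the fragments, so the decomposition is dependency-preserving.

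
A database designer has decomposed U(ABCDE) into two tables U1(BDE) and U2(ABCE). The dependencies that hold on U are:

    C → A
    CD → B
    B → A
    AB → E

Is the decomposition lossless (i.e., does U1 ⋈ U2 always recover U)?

Common attributes: U1 ∩ U2 = {BE}.
Closure of {BE}: B → A applies, adding A. So (BE)⁺ = {ABE}.
The closure contains neither all of U1 = {BDE} nor all of U2 = {ABCE}, so the common attributes are not a superkey of either fragment. The join is lossy.

No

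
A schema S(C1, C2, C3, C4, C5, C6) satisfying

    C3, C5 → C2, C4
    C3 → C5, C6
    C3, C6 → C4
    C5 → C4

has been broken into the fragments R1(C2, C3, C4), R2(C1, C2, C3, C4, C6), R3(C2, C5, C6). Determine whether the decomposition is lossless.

No

Chase test. Columns are C1, C2, C3, C4, C5, C6; row i has aⱼ where attribute j ∈ Ri, else bᵢⱼ.
Initial tableau (one row per fragment):
  row 1: b11 a2 a3 a4 b15 b16
  row 2: a1 a2 a3 a4 b25 a6
  row 3: b31 a2 b33 b34 a5 a6
Rows 1 and 2 agree on C3; apply C3→C5, C6 and equate their C5, C6 entries.
No row becomes fully distinguished — the join is lossy.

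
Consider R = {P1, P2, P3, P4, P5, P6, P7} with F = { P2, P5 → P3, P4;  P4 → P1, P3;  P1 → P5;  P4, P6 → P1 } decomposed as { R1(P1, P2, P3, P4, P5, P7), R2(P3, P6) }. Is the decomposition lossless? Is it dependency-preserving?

lossy but dependency-preserving

Lossless test: (P3)⁺ = {P3}, which is a superkey of neither fragment — lossy.
Dependency preservation: P4, P6 → P1 is not contained in any single fragment, but the restricted closure of its left-hand side across the fragments still reaches the right-hand side; the remaining FDs each lie inside some fragment. All dependencies are preserved.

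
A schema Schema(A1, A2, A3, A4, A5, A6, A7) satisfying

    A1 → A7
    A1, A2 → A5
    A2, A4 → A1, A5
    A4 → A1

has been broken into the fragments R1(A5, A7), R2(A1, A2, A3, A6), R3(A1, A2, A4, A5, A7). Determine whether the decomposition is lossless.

No

Chase test. Columns are A1, A2, A3, A4, A5, A6, A7; row i has aⱼ where attribute j ∈ Ri, else bᵢⱼ.
Initial tableau (one row per fragment):
  row 1: b11 b12 b13 b14 a5 b16 a7
  row 2: a1 a2 a3 b24 b25 a6 b27
  row 3: a1 a2 b33 a4 a5 b36 a7
Rows 2 and 3 agree on A1; apply A1→A7 and equate their A7 entries.
Rows 2 and 3 agree on A1, A2; apply A1, A2→A5 and equate their A5 entries.
No row becomes fully distinguished — the join is lossy.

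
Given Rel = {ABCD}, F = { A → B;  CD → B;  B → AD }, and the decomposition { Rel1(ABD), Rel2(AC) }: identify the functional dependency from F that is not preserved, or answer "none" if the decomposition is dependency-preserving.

Check CD → B: no single fragment contains all of {BCD}, and the restricted closure of {CD} across the fragments never reaches {B}.
A → B is preserved.
B → AD is preserved.

CD → B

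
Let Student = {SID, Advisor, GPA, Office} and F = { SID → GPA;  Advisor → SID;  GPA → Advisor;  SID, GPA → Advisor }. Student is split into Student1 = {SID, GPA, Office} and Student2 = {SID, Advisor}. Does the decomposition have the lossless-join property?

Yes

Common attributes: Student1 ∩ Student2 = {SID}.
Closure of {SID}: SID → GPA applies, adding GPA; GPA → Advisor applies, adding Advisor. So (SID)⁺ = {SID, Advisor, GPA}.
This closure contains every attribute of Student2, so Student1 ∩ Student2 → Student2. The join is lossless.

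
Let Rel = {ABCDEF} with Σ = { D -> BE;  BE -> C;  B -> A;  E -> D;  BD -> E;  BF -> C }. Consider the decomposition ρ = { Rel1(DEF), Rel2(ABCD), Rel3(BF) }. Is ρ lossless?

Chase test. Columns are ABCDEF; row i has aⱼ where attribute j ∈ Reli, else bᵢⱼ.
Initial tableau (one row per fragment):
  row 1: b11 b12 b13 a4 a5 a6
  row 2: a1 a2 a3 a4 b25 b26
  row 3: b31 a2 b33 b34 b35 a6
Rows 1 and 2 agree on D; apply D→BE and equate their BE entries.
Rows 1 and 2 agree on BE; apply BE→C and equate their C entries.
Rows 1 and 2 agree on B; apply B→A and equate their A entries.
Rows 1 and 3 agree on B; apply B→A and equate their A entries.
Rows 1 and 3 agree on BF; apply BF→C and equate their C entries.
Row 1 is now all distinguished symbols — the join is lossless.

Yes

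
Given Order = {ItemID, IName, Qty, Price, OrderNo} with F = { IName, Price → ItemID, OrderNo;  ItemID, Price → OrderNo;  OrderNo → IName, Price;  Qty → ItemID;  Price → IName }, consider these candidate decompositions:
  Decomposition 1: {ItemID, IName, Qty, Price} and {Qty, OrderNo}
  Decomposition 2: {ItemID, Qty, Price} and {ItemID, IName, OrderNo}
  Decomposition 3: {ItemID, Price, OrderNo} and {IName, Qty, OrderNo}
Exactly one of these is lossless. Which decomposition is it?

Decomposition 3

Decomposition 1: common = {Qty}, closure = {ItemID, Qty} → lossy.
Decomposition 2: common = {ItemID}, closure = {ItemID} → lossy.
Decomposition 3: common = {OrderNo}, closure = {ItemID, IName, Price, OrderNo} → lossless.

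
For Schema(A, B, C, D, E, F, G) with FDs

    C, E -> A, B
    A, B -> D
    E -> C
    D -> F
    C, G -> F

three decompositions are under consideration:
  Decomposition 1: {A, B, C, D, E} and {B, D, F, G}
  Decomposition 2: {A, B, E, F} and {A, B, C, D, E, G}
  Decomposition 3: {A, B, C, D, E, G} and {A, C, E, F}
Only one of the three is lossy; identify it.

Decomposition 1

Decomposition 1: common = {B, D}, closure = {B, D, F} → lossy.
Decomposition 2: common = {A, B, E}, closure = {A, B, C, D, E, F} → lossless.
Decomposition 3: common = {A, C, E}, closure = {A, B, C, D, E, F} → lossless.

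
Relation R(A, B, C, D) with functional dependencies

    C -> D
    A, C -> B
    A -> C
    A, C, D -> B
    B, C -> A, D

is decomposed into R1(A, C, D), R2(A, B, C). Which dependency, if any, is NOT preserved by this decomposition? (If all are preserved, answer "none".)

none

C → D lies within R1.
A, C → B lies within R2.
A → C lies within R1.
A, C, D → B: restricted closure across fragments reaches B.
B, C → A, D: restricted closure across fragments reaches A, D.
Every dependency is enforceable on the fragments, so the decomposition is dependency-preserving.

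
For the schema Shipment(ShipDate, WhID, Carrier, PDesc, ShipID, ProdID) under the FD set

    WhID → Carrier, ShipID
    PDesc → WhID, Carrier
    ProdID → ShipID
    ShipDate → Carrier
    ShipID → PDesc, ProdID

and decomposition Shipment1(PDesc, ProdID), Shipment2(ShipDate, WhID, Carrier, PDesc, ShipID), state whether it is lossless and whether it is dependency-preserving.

lossless and dependency-preserving

Lossless test: (PDesc)⁺ = {WhID, Carrier, PDesc, ShipID, ProdID}, which contains all of one fragment — lossless.
Dependency preservation: ProdID → ShipID; ShipID → PDesc, ProdID are not contained in any single fragment, but the restricted closure of each left-hand side across the fragments still reaches the right-hand side; the remaining FDs each lie inside some fragment. All dependencies are preserved.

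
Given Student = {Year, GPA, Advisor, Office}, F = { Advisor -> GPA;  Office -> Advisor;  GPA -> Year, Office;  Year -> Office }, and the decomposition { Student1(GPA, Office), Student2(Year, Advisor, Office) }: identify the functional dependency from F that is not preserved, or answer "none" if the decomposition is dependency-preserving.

none

Advisor → GPA: restricted closure across fragments reaches GPA.
Office → Advisor lies within Student2.
GPA → Year, Office: restricted closure across fragments reaches Year, Office.
Year → Office lies within Student2.
Every dependency is enforceable on the fragments, so the decomposition is dependency-preserving.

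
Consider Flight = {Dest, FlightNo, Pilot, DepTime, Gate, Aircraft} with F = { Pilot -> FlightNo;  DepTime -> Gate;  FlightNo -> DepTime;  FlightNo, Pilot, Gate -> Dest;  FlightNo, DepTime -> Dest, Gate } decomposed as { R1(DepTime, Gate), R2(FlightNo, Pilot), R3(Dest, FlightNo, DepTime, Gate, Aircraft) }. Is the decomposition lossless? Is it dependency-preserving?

Lossless test (chase): Rows 2 and 3 agree on FlightNo; apply FlightNo→DepTime and equate their DepTime entries. Rows 2 and 3 agree on FlightNo, DepTime; apply FlightNo, DepTime→Dest, Gate and equate their Dest, Gate entries. No row becomes fully distinguished — the join is lossy.
Dependency preservation: FlightNo, Pilot, Gate → Dest is not contained in any single fragment, but the restricted closure of its left-hand side across the fragments still reaches the right-hand side; the remaining FDs each lie inside some fragment. All dependencies are preserved.

lossy but dependency-preserving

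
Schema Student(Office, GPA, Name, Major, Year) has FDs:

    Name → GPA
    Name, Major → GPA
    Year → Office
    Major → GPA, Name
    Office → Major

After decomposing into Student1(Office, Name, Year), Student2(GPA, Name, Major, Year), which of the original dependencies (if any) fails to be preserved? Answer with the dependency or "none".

Office → Major

Check Office → Major: no single fragment contains all of {Office, Major}, and the restricted closure of {Office} across the fragments never reaches {Major}.
Name → GPA is preserved.
Name, Major → GPA is preserved.
Year → Office is preserved.
Major → GPA, Name is preserved.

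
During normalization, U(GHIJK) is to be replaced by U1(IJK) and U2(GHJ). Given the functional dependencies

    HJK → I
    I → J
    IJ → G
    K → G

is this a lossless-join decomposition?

Common attributes: U1 ∩ U2 = {J}.
No dependency enlarges {J}, so (J)⁺ = {J}.
The closure contains neither all of U1 = {IJK} nor all of U2 = {GHJ}, so the common attributes are not a superkey of either fragment. The join is lossy.

No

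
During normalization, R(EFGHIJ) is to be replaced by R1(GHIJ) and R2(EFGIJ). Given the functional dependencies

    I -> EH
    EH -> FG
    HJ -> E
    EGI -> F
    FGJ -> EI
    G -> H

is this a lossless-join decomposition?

Yes

Common attributes: R1 ∩ R2 = {GIJ}.
Closure of {GIJ}: I → EH applies, adding EH; EH → FG applies, adding F. So (GIJ)⁺ = {EFGHIJ}.
This closure contains every attribute of R1, so R1 ∩ R2 → R1. The join is lossless.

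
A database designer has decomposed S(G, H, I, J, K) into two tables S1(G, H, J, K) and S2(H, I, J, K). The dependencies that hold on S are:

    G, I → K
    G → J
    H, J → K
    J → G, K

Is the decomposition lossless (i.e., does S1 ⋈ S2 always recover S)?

Yes

Common attributes: S1 ∩ S2 = {H, J, K}.
Closure of {H, J, K}: J → G, K applies, adding G. So (H, J, K)⁺ = {G, H, J, K}.
This closure contains every attribute of S1, so S1 ∩ S2 → S1. The join is lossless.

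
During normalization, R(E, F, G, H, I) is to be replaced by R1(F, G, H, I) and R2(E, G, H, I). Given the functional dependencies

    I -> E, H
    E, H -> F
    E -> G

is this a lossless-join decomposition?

Yes

Common attributes: R1 ∩ R2 = {G, H, I}.
Closure of {G, H, I}: I → E, H applies, adding E; E, H → F applies, adding F. So (G, H, I)⁺ = {E, F, G, H, I}.
This closure contains every attribute of R1, so R1 ∩ R2 → R1. The join is lossless.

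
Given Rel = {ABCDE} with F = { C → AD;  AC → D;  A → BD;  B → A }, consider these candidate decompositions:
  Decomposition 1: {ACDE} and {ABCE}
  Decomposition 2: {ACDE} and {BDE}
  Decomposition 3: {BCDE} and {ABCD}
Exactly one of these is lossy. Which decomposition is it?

Decomposition 1: common = {ACE}, closure = {ABCDE} → lossless.
Decomposition 2: common = {DE}, closure = {DE} → lossy.
Decomposition 3: common = {BCD}, closure = {ABCD} → lossless.

Decomposition 2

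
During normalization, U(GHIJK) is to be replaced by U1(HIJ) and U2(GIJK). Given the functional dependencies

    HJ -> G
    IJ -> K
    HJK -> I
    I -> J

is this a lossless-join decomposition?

Common attributes: U1 ∩ U2 = {IJ}.
Closure of {IJ}: IJ → K applies, adding K. So (IJ)⁺ = {IJK}.
The closure contains neither all of U1 = {HIJ} nor all of U2 = {GIJK}, so the common attributes are not a superkey of either fragment. The join is lossy.

No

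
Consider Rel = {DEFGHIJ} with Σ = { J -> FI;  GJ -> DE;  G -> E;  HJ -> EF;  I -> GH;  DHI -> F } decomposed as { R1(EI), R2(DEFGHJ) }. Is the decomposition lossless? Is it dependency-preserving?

lossy and not dependency-preserving

Lossless test: (E)⁺ = {E}, which is a superkey of neither fragment — lossy.
Dependency preservation: the restricted closure of {J} across the fragments never reaches {FI}, so J → FI cannot be enforced without a join — not preserved.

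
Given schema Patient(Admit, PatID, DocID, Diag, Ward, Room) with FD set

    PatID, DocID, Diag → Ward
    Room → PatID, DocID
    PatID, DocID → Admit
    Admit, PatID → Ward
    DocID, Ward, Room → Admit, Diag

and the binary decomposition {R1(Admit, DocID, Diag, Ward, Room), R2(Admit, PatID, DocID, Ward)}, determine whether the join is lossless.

Common attributes: R1 ∩ R2 = {Admit, DocID, Ward}.
No dependency enlarges {Admit, DocID, Ward}, so (Admit, DocID, Ward)⁺ = {Admit, DocID, Ward}.
The closure contains neither all of R1 = {Admit, DocID, Diag, Ward, Room} nor all of R2 = {Admit, PatID, DocID, Ward}, so the common attributes are not a superkey of either fragment. The join is lossy.

No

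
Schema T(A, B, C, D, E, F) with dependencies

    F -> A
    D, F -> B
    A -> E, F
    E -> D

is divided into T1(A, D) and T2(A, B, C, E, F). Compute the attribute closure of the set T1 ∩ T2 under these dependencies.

T1 ∩ T2 = {A}.
A → E, F applies, adding E, F
E → D applies, adding D
D, F → B applies, adding B
Closure: {A, B, D, E, F}.

A, B, D, E, F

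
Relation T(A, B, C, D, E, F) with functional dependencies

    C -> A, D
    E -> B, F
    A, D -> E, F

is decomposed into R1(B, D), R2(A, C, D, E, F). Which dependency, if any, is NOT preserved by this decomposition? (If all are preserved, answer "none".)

E -> B, F

Check E → B, F: no single fragment contains all of {B, E, F}, and the restricted closure of {E} across the fragments never reaches {B, F}.
C → A, D is preserved.
A, D → E, F is preserved.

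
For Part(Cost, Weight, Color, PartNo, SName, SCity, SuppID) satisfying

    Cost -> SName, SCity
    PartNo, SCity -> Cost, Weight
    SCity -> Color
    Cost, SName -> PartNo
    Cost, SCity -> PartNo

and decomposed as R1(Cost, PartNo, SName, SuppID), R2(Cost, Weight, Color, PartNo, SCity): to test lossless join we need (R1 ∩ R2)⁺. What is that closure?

R1 ∩ R2 = {Cost, PartNo}.
Cost → SName, SCity applies, adding SName, SCity
PartNo, SCity → Cost, Weight applies, adding Weight
SCity → Color applies, adding Color
Closure: {Cost, Weight, Color, PartNo, SName, SCity}.

Cost, Weight, Color, PartNo, SName, SCity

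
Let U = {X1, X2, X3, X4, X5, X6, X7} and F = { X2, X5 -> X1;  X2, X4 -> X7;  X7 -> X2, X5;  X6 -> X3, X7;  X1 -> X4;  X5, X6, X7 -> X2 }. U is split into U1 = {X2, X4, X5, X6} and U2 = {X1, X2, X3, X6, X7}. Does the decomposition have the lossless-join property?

Yes

Common attributes: U1 ∩ U2 = {X2, X6}.
Closure of {X2, X6}: X6 → X3, X7 applies, adding X3, X7; X7 → X2, X5 applies, adding X5; X2, X5 → X1 applies, adding X1; X1 → X4 applies, adding X4. So (X2, X6)⁺ = {X1, X2, X3, X4, X5, X6, X7}.
This closure contains every attribute of U1, so U1 ∩ U2 → U1. The join is lossless.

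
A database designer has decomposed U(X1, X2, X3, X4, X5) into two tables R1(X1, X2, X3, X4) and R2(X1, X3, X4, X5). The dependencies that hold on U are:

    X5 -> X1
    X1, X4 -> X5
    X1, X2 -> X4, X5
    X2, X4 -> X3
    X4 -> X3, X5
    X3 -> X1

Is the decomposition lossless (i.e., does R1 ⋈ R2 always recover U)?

Yes

Common attributes: R1 ∩ R2 = {X1, X3, X4}.
Closure of {X1, X3, X4}: X1, X4 → X5 applies, adding X5. So (X1, X3, X4)⁺ = {X1, X3, X4, X5}.
This closure contains every attribute of R2, so R1 ∩ R2 → R2. The join is lossless.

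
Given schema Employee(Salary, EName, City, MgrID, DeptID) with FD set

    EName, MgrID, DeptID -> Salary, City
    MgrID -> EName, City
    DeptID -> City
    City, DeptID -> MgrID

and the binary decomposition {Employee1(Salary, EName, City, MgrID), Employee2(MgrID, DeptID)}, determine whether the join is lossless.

Common attributes: Employee1 ∩ Employee2 = {MgrID}.
Closure of {MgrID}: MgrID → EName, City applies, adding EName, City. So (MgrID)⁺ = {EName, City, MgrID}.
The closure contains neither all of Employee1 = {Salary, EName, City, MgrID} nor all of Employee2 = {MgrID, DeptID}, so the common attributes are not a superkey of either fragment. The join is lossy.

No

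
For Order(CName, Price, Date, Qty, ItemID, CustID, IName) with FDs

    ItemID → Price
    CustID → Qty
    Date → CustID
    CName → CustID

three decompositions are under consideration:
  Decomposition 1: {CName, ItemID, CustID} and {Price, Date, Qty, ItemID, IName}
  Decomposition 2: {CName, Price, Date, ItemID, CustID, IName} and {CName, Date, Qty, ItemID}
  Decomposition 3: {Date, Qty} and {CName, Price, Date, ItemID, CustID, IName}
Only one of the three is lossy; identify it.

Decomposition 1: common = {ItemID}, closure = {Price, ItemID} → lossy.
Decomposition 2: common = {CName, Date, ItemID}, closure = {CName, Price, Date, Qty, ItemID, CustID} → lossless.
Decomposition 3: common = {Date}, closure = {Date, Qty, CustID} → lossless.

Decomposition 1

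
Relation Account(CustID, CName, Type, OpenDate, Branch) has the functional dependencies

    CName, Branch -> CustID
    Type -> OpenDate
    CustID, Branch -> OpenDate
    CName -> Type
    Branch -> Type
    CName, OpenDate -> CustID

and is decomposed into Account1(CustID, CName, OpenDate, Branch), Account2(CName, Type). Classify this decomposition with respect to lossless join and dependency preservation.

lossless but not dependency-preserving

Lossless test: (CName)⁺ = {CustID, CName, Type, OpenDate}, which contains all of one fragment — lossless.
Dependency preservation: the restricted closure of {Type} across the fragments never reaches {OpenDate}, so Type → OpenDate cannot be enforced without a join — not preserved.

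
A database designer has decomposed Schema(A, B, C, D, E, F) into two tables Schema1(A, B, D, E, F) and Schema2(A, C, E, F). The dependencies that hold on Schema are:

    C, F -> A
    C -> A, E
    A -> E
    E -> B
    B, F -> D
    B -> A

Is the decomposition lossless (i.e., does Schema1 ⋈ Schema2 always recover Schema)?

Common attributes: Schema1 ∩ Schema2 = {A, E, F}.
Closure of {A, E, F}: E → B applies, adding B; B, F → D applies, adding D. So (A, E, F)⁺ = {A, B, D, E, F}.
This closure contains every attribute of Schema1, so Schema1 ∩ Schema2 → Schema1. The join is lossless.

Yes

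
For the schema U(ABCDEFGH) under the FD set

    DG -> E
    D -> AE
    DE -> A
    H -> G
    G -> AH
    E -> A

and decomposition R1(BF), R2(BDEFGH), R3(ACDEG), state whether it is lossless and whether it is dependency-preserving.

lossy but dependency-preserving

Lossless test (chase): Rows 2 and 3 agree on D; apply D→AE and equate their AE entries. Rows 2 and 3 agree on G; apply G→AH and equate their AH entries. No row becomes fully distinguished — the join is lossy.
Dependency preservation: G → AH is not contained in any single fragment, but the restricted closure of its left-hand side across the fragments still reaches the right-hand side; the remaining FDs each lie inside some fragment. All dependencies are preserved.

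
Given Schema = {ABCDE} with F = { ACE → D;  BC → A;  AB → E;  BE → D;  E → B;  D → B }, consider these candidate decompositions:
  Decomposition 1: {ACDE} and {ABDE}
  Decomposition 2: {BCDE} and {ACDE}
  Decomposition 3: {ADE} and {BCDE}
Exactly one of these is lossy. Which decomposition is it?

Decomposition 1: common = {ADE}, closure = {ABDE} → lossless.
Decomposition 2: common = {CDE}, closure = {ABCDE} → lossless.
Decomposition 3: common = {DE}, closure = {BDE} → lossy.

Decomposition 3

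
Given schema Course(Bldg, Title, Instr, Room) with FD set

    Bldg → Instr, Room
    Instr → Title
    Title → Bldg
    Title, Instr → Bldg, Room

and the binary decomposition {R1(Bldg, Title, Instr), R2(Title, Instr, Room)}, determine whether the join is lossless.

Common attributes: R1 ∩ R2 = {Title, Instr}.
Closure of {Title, Instr}: Title → Bldg applies, adding Bldg; Title, Instr → Bldg, Room applies, adding Room. So (Title, Instr)⁺ = {Bldg, Title, Instr, Room}.
This closure contains every attribute of R1, so R1 ∩ R2 → R1. The join is lossless.

Yes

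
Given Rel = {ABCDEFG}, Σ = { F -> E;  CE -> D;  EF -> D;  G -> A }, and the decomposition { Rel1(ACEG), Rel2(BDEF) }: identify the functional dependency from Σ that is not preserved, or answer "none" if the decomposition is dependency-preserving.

CE -> D

Check CE → D: no single fragment contains all of {CDE}, and the restricted closure of {CE} across the fragments never reaches {D}.
F → E is preserved.
EF → D is preserved.
G → A is preserved.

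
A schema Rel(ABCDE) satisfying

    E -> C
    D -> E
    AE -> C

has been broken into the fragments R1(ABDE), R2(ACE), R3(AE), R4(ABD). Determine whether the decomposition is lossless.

Chase test. Columns are ABCDE; row i has aⱼ where attribute j ∈ Ri, else bᵢⱼ.
Initial tableau (one row per fragment):
  row 1: a1 a2 b13 a4 a5
  row 2: a1 b22 a3 b24 a5
  row 3: a1 b32 b33 b34 a5
  row 4: a1 a2 b43 a4 b45
Rows 1 and 2 agree on E; apply E→C and equate their C entries.
Rows 1 and 3 agree on E; apply E→C and equate their C entries.
Rows 1 and 4 agree on D; apply D→E and equate their E entries.
Rows 1 and 4 agree on AE; apply AE→C and equate their C entries.
Row 1 is now all distinguished symbols — the join is lossless.

Yes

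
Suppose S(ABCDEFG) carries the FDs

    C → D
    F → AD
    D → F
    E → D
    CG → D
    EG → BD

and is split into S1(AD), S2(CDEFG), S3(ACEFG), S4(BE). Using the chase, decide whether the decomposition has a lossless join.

No

Chase test. Columns are ABCDEFG; row i has aⱼ where attribute j ∈ Si, else bᵢⱼ.
Initial tableau (one row per fragment):
  row 1: a1 b12 b13 a4 b15 b16 b17
  row 2: b21 b22 a3 a4 a5 a6 a7
  row 3: a1 b32 a3 b34 a5 a6 a7
  row 4: b41 a2 b43 b44 a5 b46 b47
Rows 2 and 3 agree on C; apply C→D and equate their D entries.
Rows 2 and 3 agree on F; apply F→AD and equate their AD entries.
Rows 1 and 2 agree on D; apply D→F and equate their F entries.
Rows 2 and 4 agree on E; apply E→D and equate their D entries.
Rows 2 and 3 agree on EG; apply EG→BD and equate their BD entries.
Rows 1 and 4 agree on D; apply D→F and equate their F entries.
Rows 1 and 4 agree on F; apply F→AD and equate their AD entries.
No row becomes fully distinguished — the join is lossy.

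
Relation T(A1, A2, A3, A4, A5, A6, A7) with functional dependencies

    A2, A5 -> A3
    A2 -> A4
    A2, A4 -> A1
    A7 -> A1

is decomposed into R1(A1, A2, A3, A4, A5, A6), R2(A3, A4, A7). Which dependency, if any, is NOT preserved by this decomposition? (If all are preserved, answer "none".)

Check A7 → A1: no single fragment contains all of {A1, A7}, and the restricted closure of {A7} across the fragments never reaches {A1}.
A2, A5 → A3 is preserved.
A2 → A4 is preserved.
A2, A4 → A1 is preserved.

A7 -> A1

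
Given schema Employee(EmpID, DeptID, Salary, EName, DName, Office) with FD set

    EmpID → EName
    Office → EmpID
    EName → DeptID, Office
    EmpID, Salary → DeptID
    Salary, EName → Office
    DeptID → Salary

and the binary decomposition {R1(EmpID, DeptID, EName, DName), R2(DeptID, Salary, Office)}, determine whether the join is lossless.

Common attributes: R1 ∩ R2 = {DeptID}.
Closure of {DeptID}: DeptID → Salary applies, adding Salary. So (DeptID)⁺ = {DeptID, Salary}.
The closure contains neither all of R1 = {EmpID, DeptID, EName, DName} nor all of R2 = {DeptID, Salary, Office}, so the common attributes are not a superkey of either fragment. The join is lossy.

No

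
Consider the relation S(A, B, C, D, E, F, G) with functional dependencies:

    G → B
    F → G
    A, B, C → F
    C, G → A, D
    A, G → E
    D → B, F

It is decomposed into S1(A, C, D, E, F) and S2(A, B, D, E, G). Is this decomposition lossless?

Common attributes: S1 ∩ S2 = {A, D, E}.
Closure of {A, D, E}: D → B, F applies, adding B, F; F → G applies, adding G. So (A, D, E)⁺ = {A, B, D, E, F, G}.
This closure contains every attribute of S2, so S1 ∩ S2 → S2. The join is lossless.

Yes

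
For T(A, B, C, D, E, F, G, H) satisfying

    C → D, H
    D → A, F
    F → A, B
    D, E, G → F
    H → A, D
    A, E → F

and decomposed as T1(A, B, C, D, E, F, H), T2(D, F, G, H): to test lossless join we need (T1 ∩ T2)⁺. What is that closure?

T1 ∩ T2 = {D, F, H}.
D → A, F applies, adding A
F → A, B applies, adding B
Closure: {A, B, D, F, H}.

A, B, D, F, H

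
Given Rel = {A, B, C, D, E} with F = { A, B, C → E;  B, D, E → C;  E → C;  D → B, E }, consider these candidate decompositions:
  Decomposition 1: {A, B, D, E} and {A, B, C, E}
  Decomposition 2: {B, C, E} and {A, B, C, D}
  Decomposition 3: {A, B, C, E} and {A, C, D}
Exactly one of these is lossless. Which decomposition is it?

Decomposition 1: common = {A, B, E}, closure = {A, B, C, E} → lossless.
Decomposition 2: common = {B, C}, closure = {B, C} → lossy.
Decomposition 3: common = {A, C}, closure = {A, C} → lossy.

Decomposition 1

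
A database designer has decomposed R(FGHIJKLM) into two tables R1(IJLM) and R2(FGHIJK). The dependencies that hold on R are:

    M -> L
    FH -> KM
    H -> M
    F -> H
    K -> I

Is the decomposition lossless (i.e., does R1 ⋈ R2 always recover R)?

No

Common attributes: R1 ∩ R2 = {IJ}.
No dependency enlarges {IJ}, so (IJ)⁺ = {IJ}.
The closure contains neither all of R1 = {IJLM} nor all of R2 = {FGHIJK}, so the common attributes are not a superkey of either fragment. The join is lossy.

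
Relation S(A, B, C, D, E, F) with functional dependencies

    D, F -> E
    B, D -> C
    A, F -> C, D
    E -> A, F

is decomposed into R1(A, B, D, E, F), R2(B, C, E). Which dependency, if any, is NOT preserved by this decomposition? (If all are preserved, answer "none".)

B, D -> C

Check B, D → C: no single fragment contains all of {B, C, D}, and the restricted closure of {B, D} across the fragments never reaches {C}.
D, F → E is preserved.
A, F → C, D is preserved.
E → A, F is preserved.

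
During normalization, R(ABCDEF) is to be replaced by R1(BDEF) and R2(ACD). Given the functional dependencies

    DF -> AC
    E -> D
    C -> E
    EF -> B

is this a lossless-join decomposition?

No

Common attributes: R1 ∩ R2 = {D}.
No dependency enlarges {D}, so (D)⁺ = {D}.
The closure contains neither all of R1 = {BDEF} nor all of R2 = {ACD}, so the common attributes are not a superkey of either fragment. The join is lossy.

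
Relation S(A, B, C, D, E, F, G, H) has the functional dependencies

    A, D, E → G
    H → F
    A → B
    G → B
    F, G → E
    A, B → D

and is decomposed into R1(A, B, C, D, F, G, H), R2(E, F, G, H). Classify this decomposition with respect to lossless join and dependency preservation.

Lossless test: (F, G, H)⁺ = {B, E, F, G, H}, which contains all of one fragment — lossless.
Dependency preservation: the restricted closure of {A, D, E} across the fragments never reaches {G}, so A, D, E → G cannot be enforced without a join — not preserved.

lossless but not dependency-preserving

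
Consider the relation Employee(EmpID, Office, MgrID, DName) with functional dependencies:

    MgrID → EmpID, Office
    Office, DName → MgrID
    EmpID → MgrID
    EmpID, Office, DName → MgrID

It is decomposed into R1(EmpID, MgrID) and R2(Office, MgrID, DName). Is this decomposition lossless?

Yes

Common attributes: R1 ∩ R2 = {MgrID}.
Closure of {MgrID}: MgrID → EmpID, Office applies, adding EmpID, Office. So (MgrID)⁺ = {EmpID, Office, MgrID}.
This closure contains every attribute of R1, so R1 ∩ R2 → R1. The join is lossless.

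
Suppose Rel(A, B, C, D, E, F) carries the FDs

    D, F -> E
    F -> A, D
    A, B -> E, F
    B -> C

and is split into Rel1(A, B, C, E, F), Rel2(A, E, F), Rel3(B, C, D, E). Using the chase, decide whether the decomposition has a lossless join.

No

Chase test. Columns are A, B, C, D, E, F; row i has aⱼ where attribute j ∈ Reli, else bᵢⱼ.
Initial tableau (one row per fragment):
  row 1: a1 a2 a3 b14 a5 a6
  row 2: a1 b22 b23 b24 a5 a6
  row 3: b31 a2 a3 a4 a5 b36
Rows 1 and 2 agree on F; apply F→A, D and equate their A, D entries.
No row becomes fully distinguished — the join is lossy.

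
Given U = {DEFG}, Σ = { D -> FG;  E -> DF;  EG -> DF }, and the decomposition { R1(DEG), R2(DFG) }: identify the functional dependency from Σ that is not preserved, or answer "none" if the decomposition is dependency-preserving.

none

D → FG lies within R2.
E → DF: restricted closure across fragments reaches DF.
EG → DF: restricted closure across fragments reaches DF.
Every dependency is enforceable on the fragments, so the decomposition is dependency-preserving.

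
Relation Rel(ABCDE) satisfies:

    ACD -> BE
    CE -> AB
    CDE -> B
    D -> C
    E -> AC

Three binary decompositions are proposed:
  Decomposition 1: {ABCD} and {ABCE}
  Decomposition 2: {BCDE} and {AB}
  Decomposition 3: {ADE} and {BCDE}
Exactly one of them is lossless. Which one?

Decomposition 1: common = {ABC}, closure = {ABC} → lossy.
Decomposition 2: common = {B}, closure = {B} → lossy.
Decomposition 3: common = {DE}, closure = {ABCDE} → lossless.

Decomposition 3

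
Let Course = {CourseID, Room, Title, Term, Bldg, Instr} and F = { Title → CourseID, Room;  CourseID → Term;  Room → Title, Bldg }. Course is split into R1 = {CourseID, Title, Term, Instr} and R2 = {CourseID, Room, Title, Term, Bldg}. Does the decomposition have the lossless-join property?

Yes

Common attributes: R1 ∩ R2 = {CourseID, Title, Term}.
Closure of {CourseID, Title, Term}: Title → CourseID, Room applies, adding Room; Room → Title, Bldg applies, adding Bldg. So (CourseID, Title, Term)⁺ = {CourseID, Room, Title, Term, Bldg}.
This closure contains every attribute of R2, so R1 ∩ R2 → R2. The join is lossless.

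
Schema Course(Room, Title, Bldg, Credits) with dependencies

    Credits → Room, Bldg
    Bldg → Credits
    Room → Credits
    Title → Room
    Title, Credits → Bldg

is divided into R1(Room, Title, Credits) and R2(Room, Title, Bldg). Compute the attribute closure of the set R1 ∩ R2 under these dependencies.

Room, Title, Bldg, Credits

R1 ∩ R2 = {Room, Title}.
Room → Credits applies, adding Credits
Title, Credits → Bldg applies, adding Bldg
Closure: {Room, Title, Bldg, Credits}.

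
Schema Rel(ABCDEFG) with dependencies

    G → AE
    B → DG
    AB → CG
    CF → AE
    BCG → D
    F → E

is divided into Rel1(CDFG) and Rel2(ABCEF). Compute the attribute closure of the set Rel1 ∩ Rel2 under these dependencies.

Rel1 ∩ Rel2 = {CF}.
CF → AE applies, adding AE
Closure: {ACEF}.

ACEF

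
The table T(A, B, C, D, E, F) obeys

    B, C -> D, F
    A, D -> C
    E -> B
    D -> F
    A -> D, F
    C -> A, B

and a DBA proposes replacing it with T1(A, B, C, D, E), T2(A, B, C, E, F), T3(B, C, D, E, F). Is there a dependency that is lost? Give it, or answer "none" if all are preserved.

B, C → D, F lies within T3.
A, D → C lies within T1.
E → B lies within T1.
D → F lies within T3.
A → D, F: restricted closure across fragments reaches D, F.
C → A, B lies within T1.
Every dependency is enforceable on the fragments, so the decomposition is dependency-preserving.

none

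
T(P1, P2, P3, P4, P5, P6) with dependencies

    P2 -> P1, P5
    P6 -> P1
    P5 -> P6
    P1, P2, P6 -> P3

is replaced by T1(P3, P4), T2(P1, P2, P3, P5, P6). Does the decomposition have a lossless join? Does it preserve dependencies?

Lossless test: (P3)⁺ = {P3}, which is a superkey of neither fragment — lossy.
Dependency preservation: every FD's attributes lie within a single fragment, so each can be enforced locally — preserved.

lossy but dependency-preserving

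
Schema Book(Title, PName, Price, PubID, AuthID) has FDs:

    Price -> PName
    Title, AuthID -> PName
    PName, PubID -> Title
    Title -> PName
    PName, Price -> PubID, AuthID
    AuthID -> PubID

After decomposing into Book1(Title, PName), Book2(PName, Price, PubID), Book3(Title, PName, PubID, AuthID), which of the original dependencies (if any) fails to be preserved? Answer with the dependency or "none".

Check PName, Price → PubID, AuthID: no single fragment contains all of {PName, Price, PubID, AuthID}, and the restricted closure of {PName, Price} across the fragments never reaches {PubID, AuthID}.
Price → PName is preserved.
Title, AuthID → PName is preserved.
PName, PubID → Title is preserved.
Title → PName is preserved.
AuthID → PubID is preserved.

PName, Price -> PubID, AuthID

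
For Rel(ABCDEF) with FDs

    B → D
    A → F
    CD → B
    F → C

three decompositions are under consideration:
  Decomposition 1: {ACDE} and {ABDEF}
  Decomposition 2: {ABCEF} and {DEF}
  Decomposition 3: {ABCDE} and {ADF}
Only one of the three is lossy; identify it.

Decomposition 1: common = {ADE}, closure = {ABCDEF} → lossless.
Decomposition 2: common = {EF}, closure = {CEF} → lossy.
Decomposition 3: common = {AD}, closure = {ABCDF} → lossless.

Decomposition 2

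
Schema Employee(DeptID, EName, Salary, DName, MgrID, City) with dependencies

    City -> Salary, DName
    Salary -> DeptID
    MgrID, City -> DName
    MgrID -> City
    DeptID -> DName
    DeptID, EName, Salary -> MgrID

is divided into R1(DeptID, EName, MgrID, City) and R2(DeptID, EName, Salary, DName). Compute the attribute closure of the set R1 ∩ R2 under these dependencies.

R1 ∩ R2 = {DeptID, EName}.
DeptID → DName applies, adding DName
Closure: {DeptID, EName, DName}.

DeptID, EName, DName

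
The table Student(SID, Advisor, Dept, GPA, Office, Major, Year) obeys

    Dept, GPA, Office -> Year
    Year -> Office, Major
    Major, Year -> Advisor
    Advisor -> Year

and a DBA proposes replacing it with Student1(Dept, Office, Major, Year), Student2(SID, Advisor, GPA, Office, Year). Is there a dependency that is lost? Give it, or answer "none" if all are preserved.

Dept, GPA, Office -> Year

Check Dept, GPA, Office → Year: no single fragment contains all of {Dept, GPA, Office, Year}, and the restricted closure of {Dept, GPA, Office} across the fragments never reaches {Year}.
Year → Office, Major is preserved.
Major, Year → Advisor is preserved.
Advisor → Year is preserved.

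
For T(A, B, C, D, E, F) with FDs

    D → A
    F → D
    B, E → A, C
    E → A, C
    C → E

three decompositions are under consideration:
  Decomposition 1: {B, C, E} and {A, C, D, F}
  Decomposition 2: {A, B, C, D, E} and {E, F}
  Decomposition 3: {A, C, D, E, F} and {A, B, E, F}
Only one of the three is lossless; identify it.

Decomposition 3

Decomposition 1: common = {C}, closure = {A, C, E} → lossy.
Decomposition 2: common = {E}, closure = {A, C, E} → lossy.
Decomposition 3: common = {A, E, F}, closure = {A, C, D, E, F} → lossless.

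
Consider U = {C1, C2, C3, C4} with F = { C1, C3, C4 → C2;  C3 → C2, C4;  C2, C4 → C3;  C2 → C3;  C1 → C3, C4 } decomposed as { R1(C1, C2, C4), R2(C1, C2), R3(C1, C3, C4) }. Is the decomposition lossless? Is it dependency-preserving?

lossless but not dependency-preserving

Lossless test (chase): Rows 1 and 2 agree on C2; apply C2→C3 and equate their C3 entries. Rows 1 and 2 agree on C1; apply C1→C3, C4 and equate their C3, C4 entries. Rows 1 and 3 agree on C1; apply C1→C3, C4 and equate their C3, C4 entries. Rows 1 and 3 agree on C1, C3, C4; apply C1, C3, C4→C2 and equate their C2 entries. Row 1 is now all distinguished symbols — the join is lossless.
Dependency preservation: the restricted closure of {C3} across the fragments never reaches {C2, C4}, so C3 → C2, C4 cannot be enforced without a join — not preserved.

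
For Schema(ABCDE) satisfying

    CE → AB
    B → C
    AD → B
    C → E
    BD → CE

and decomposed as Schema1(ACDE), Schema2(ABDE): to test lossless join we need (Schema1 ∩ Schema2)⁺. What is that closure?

ABCDE

Schema1 ∩ Schema2 = {ADE}.
AD → B applies, adding B
BD → CE applies, adding C
Closure: {ABCDE}.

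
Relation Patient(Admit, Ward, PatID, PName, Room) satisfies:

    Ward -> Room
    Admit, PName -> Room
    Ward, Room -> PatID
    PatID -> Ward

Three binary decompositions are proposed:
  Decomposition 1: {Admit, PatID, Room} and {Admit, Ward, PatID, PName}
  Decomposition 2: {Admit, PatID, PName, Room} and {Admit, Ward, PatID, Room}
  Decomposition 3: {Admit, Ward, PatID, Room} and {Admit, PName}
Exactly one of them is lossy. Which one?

Decomposition 1: common = {Admit, PatID}, closure = {Admit, Ward, PatID, Room} → lossless.
Decomposition 2: common = {Admit, PatID, Room}, closure = {Admit, Ward, PatID, Room} → lossless.
Decomposition 3: common = {Admit}, closure = {Admit} → lossy.

Decomposition 3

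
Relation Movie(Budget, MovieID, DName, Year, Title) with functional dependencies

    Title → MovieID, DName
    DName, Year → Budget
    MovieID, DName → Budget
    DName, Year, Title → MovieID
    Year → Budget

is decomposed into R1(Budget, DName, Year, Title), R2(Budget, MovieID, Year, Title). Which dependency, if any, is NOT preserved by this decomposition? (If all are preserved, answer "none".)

Check MovieID, DName → Budget: no single fragment contains all of {Budget, MovieID, DName}, and the restricted closure of {MovieID, DName} across the fragments never reaches {Budget}.
Title → MovieID, DName is preserved.
DName, Year → Budget is preserved.
DName, Year, Title → MovieID is preserved.
Year → Budget is preserved.

MovieID, DName → Budget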